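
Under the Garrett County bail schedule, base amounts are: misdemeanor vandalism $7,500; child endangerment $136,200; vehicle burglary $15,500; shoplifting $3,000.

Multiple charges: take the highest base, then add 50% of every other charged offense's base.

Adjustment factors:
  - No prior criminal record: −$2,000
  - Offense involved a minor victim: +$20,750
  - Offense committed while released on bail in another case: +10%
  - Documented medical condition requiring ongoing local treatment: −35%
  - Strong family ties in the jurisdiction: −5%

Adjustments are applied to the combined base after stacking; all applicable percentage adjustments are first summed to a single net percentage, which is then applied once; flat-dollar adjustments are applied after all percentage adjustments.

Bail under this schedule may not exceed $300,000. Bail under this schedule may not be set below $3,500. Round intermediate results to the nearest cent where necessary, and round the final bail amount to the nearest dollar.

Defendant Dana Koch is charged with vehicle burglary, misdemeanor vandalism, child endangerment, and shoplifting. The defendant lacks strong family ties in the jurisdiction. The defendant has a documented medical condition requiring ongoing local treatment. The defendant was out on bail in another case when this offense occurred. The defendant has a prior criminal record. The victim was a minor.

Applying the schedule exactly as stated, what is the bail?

Base amounts from the schedule: vehicle burglary $15,500; misdemeanor vandalism $7,500; child endangerment $136,200; shoplifting $3,000.
Stacking rule: highest base plus 50% of each additional charge. Highest is child endangerment at $136,200. Additional: $15,500 × 50% = $7,750; $7,500 × 50% = $3,750; $3,000 × 50% = $1,500. Combined base = $136,200 + $13,000 = $149,200.
Net percentage adjustment: +10% −35% = −25%. $149,200 × 0.75 = $111,900.
Offense involved a minor victim (+$20,750 flat): $111,900 + $20,750 = $132,650.
$132,650 is within the $300,000 maximum.
$132,650 is at or above the $3,500 minimum.

$132,650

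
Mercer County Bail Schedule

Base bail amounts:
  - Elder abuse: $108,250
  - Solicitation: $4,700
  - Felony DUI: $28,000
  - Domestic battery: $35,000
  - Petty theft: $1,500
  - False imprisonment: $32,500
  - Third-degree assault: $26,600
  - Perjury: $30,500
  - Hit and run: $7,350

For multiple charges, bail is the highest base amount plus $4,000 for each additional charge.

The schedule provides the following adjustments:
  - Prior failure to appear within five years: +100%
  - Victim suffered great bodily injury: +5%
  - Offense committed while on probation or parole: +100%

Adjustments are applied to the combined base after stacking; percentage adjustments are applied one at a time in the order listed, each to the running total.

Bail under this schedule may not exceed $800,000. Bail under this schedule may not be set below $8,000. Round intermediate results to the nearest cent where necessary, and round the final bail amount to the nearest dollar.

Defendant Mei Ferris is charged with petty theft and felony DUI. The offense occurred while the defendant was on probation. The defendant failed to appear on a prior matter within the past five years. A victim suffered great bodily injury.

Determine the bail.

$134,400

Base amounts from the schedule: petty theft $1,500; felony DUI $28,000.
Stacking rule: highest base plus $4,000 per additional charge. Highest is felony DUI at $28,000; 1 additional charge → +$4,000. Combined base = $32,000.
Prior failure to appear within five years (+100%): $32,000 × 2 = $64,000.
Victim suffered great bodily injury (+5%): $64,000 × 1.05 = $67,200.
Offense committed while on probation or parole (+100%): $67,200 × 2 = $134,400.
$134,400 is within the $800,000 maximum.
$134,400 is at or above the $8,000 minimum.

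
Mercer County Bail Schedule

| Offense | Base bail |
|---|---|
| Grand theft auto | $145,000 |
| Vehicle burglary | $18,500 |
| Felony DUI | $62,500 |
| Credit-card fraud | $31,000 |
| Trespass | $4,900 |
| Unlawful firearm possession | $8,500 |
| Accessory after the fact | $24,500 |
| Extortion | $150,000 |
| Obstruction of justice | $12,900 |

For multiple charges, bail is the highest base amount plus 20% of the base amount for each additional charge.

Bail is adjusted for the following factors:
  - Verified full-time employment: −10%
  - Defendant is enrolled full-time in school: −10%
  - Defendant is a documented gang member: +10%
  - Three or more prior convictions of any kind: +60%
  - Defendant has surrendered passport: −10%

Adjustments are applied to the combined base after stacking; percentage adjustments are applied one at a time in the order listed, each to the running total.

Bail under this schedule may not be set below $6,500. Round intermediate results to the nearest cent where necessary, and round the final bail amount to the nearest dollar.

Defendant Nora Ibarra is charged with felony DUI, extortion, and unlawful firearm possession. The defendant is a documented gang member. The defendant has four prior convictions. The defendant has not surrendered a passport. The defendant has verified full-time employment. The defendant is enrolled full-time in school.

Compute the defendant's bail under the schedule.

Base amounts from the schedule: felony DUI $62,500; extortion $150,000; unlawful firearm possession $8,500.
Stacking rule: highest base plus 20% of each additional charge. Highest is extortion at $150,000. Additional: $62,500 × 20% = $12,500; $8,500 × 20% = $1,700. Combined base = $150,000 + $14,200 = $164,200.
Verified full-time employment (−10%): $164,200 × 0.9 = $147,780.
Defendant is enrolled full-time in school (−10%): $147,780 × 0.9 = $133,002.
Defendant is a documented gang member (+10%): $133,002 × 1.1 = $146,302.20.
Three or more prior convictions of any kind (+60%): $146,302.20 × 1.6 = $234,083.52.
$234,083.52 is at or above the $6,500 minimum.
Rounded to the nearest dollar: $234,084.

$234,084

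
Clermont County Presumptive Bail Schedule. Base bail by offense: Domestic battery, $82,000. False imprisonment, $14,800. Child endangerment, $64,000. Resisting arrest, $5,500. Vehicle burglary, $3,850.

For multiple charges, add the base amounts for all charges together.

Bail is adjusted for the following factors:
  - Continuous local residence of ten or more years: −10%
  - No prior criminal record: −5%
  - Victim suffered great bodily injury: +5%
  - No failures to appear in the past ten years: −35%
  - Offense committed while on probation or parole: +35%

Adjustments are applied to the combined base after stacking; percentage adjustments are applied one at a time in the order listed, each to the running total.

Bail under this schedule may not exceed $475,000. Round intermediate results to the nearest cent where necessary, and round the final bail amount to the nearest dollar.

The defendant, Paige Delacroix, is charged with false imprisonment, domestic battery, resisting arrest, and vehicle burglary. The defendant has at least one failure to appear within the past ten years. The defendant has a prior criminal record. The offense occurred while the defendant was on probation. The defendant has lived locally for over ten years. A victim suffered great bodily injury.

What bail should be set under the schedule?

$135,421

Base amounts from the schedule: false imprisonment $14,800; domestic battery $82,000; resisting arrest $5,500; vehicle burglary $3,850.
Stacking rule: sum of all bases. $14,800 + $82,000 + $5,500 + $3,850 = $106,150.
Continuous local residence of ten or more years (−10%): $106,150 × 0.9 = $95,535.
Victim suffered great bodily injury (+5%): $95,535 × 1.05 = $100,311.75.
Offense committed while on probation or parole (+35%): $100,311.75 × 1.35 = $135,420.86.
$135,420.86 is within the $475,000 maximum.
Rounded to the nearest dollar: $135,421.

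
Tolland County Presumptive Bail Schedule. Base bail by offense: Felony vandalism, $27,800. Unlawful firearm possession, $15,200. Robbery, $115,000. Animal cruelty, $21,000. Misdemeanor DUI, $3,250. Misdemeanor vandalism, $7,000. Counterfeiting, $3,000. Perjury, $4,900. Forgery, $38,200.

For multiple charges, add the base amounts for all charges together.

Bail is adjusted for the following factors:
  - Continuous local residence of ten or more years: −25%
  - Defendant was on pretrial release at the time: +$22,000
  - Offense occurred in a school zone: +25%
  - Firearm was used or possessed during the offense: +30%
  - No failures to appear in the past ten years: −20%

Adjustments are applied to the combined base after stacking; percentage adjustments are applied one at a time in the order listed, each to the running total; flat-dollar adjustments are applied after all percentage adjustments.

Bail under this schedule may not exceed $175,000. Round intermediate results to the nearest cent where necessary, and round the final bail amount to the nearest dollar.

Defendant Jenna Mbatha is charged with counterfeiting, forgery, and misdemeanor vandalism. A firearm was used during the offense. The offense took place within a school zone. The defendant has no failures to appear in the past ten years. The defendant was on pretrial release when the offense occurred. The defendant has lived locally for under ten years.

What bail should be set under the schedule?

Base amounts from the schedule: counterfeiting $3,000; forgery $38,200; misdemeanor vandalism $7,000.
Stacking rule: sum of all bases. $3,000 + $38,200 + $7,000 = $48,200.
Offense occurred in a school zone (+25%): $48,200 × 1.25 = $60,250.
Firearm was used or possessed during the offense (+30%): $60,250 × 1.3 = $78,325.
No failures to appear in the past ten years (−20%): $78,325 × 0.8 = $62,660.
Defendant was on pretrial release at the time (+$22,000 flat): $62,660 + $22,000 = $84,660.
$84,660 is within the $175,000 maximum.

$84,660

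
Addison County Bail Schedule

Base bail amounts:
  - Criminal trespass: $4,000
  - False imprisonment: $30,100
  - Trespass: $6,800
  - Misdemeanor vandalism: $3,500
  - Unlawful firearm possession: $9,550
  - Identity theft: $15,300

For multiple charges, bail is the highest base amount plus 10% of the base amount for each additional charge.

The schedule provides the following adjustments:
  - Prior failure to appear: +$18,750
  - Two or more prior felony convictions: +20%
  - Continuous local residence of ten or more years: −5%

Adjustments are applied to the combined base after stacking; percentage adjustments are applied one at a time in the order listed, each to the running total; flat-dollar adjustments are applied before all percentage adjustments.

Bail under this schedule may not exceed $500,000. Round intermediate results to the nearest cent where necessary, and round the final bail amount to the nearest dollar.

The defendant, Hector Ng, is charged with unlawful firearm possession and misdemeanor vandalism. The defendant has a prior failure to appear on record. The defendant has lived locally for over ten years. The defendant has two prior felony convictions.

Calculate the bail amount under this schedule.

Base amounts from the schedule: unlawful firearm possession $9,550; misdemeanor vandalism $3,500.
Stacking rule: highest base plus 10% of each additional charge. Highest is unlawful firearm possession at $9,550. Additional: $3,500 × 10% = $350. Combined base = $9,550 + $350 = $9,900.
Prior failure to appear (+$18,750 flat): $9,900 + $18,750 = $28,650.
Two or more prior felony convictions (+20%): $28,650 × 1.2 = $34,380.
Continuous local residence of ten or more years (−5%): $34,380 × 0.95 = $32,661.
$32,661 is within the $500,000 maximum.

$32,661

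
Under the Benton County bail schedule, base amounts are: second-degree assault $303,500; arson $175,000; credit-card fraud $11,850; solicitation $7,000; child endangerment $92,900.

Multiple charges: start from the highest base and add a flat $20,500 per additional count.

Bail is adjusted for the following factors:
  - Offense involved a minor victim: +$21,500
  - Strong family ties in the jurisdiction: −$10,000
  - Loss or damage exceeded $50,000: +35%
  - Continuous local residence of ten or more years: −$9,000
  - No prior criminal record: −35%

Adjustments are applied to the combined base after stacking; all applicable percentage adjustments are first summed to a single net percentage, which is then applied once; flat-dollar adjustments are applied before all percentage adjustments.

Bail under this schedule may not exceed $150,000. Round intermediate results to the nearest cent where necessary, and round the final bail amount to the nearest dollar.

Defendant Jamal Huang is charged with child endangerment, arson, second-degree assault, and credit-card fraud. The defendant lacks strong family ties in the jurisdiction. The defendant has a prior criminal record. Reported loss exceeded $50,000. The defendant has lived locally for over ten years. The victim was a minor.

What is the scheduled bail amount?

Base amounts from the schedule: child endangerment $92,900; arson $175,000; second-degree assault $303,500; credit-card fraud $11,850.
Stacking rule: highest base plus $20,500 per additional charge. Highest is second-degree assault at $303,500; 3 additional charges → +$61,500. Combined base = $365,000.
Offense involved a minor victim (+$21,500 flat): $365,000 + $21,500 = $386,500.
Continuous local residence of ten or more years (−$9,000 flat): $386,500 − $9,000 = $377,500.
Loss or damage exceeded $50,000 (+35%): $377,500 × 1.35 = $509,625.
Result $509,625 exceeds the maximum of $150,000; bail is capped at $150,000.

$150,000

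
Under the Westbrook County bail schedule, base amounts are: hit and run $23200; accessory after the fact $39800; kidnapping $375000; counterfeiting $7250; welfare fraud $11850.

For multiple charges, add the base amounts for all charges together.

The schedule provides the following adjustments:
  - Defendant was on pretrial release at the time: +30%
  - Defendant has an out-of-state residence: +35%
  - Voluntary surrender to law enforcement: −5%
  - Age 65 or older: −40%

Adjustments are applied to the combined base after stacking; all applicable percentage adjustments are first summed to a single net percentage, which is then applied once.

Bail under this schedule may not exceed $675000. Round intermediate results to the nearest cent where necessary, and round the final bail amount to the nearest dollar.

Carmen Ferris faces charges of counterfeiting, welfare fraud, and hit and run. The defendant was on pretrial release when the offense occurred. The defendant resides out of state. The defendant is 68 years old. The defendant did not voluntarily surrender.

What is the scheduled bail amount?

$52875

Base amounts from the schedule: counterfeiting $7250; welfare fraud $11850; hit and run $23200.
Stacking rule: sum of all bases. $7250 + $11850 + $23200 = $42300.
Net percentage adjustment: +30% +35% −40% = +25%. $42300 × 1.25 = $52875.
$52875 is within the $675000 maximum.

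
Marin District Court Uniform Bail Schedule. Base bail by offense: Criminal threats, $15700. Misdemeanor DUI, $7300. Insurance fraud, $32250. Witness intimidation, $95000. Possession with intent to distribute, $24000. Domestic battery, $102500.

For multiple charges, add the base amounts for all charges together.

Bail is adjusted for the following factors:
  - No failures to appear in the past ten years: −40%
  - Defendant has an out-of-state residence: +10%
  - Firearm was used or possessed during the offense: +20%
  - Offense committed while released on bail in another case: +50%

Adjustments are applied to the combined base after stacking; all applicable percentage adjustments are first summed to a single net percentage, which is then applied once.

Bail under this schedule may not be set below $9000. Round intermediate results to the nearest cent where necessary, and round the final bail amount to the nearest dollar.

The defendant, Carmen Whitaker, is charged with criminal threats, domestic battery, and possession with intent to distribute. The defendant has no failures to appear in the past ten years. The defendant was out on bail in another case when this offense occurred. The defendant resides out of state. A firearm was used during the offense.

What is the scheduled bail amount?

$199080

Base amounts from the schedule: criminal threats $15700; domestic battery $102500; possession with intent to distribute $24000.
Stacking rule: sum of all bases. $15700 + $102500 + $24000 = $142200.
Net percentage adjustment: −40% +10% +20% +50% = +40%. $142200 × 1.4 = $199080.
$199080 is at or above the $9000 minimum.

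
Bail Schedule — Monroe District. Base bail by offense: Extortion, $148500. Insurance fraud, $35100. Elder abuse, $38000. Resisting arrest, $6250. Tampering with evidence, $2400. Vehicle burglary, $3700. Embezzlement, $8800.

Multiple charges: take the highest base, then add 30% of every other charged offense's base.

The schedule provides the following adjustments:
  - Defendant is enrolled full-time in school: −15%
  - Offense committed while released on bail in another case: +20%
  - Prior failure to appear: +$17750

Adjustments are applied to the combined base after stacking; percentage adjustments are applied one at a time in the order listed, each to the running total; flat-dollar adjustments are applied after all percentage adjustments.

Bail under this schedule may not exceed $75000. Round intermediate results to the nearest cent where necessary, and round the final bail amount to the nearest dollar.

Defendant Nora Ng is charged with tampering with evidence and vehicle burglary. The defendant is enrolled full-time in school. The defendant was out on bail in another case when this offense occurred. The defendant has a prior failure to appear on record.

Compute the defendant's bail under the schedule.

$22258

Base amounts from the schedule: tampering with evidence $2400; vehicle burglary $3700.
Stacking rule: highest base plus 30% of each additional charge. Highest is vehicle burglary at $3700. Additional: $2400 × 30% = $720. Combined base = $3700 + $720 = $4420.
Defendant is enrolled full-time in school (−15%): $4420 × 0.85 = $3757.
Offense committed while released on bail in another case (+20%): $3757 × 1.2 = $4508.40.
Prior failure to appear (+$17750 flat): $4508.40 + $17750 = $22258.40.
$22258.40 is within the $75000 maximum.
Rounded to the nearest dollar: $22258.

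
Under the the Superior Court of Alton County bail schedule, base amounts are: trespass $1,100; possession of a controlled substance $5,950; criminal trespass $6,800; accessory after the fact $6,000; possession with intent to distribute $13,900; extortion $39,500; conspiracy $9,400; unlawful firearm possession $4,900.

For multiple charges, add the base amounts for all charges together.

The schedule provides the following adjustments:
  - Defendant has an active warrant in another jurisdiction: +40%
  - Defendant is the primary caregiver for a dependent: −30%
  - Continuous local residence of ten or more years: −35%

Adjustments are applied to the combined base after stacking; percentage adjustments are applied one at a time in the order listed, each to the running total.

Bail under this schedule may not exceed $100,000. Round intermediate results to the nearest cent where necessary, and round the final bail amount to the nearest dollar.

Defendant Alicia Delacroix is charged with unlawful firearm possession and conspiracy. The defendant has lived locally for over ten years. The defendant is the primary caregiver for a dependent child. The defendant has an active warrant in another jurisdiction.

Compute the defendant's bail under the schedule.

$9,109

Base amounts from the schedule: unlawful firearm possession $4,900; conspiracy $9,400.
Stacking rule: sum of all bases. $4,900 + $9,400 = $14,300.
Defendant has an active warrant in another jurisdiction (+40%): $14,300 × 1.4 = $20,020.
Defendant is the primary caregiver for a dependent (−30%): $20,020 × 0.7 = $14,014.
Continuous local residence of ten or more years (−35%): $14,014 × 0.65 = $9,109.10.
$9,109.10 is within the $100,000 maximum.
Rounded to the nearest dollar: $9,109.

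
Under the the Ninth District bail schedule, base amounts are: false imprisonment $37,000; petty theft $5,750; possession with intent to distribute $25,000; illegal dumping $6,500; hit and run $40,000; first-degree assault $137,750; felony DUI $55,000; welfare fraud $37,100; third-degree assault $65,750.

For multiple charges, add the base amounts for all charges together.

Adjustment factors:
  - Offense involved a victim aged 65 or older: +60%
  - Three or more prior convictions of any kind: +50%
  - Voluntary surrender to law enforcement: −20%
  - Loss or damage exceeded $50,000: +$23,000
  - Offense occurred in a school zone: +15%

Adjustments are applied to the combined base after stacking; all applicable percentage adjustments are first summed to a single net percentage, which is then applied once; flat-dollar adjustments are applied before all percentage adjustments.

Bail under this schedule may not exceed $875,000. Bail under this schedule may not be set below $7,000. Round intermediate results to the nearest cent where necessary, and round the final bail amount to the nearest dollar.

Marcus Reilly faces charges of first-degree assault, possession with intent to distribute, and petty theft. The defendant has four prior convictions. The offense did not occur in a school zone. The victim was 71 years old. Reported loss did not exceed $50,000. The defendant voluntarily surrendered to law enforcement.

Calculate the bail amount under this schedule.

Base amounts from the schedule: first-degree assault $137,750; possession with intent to distribute $25,000; petty theft $5,750.
Stacking rule: sum of all bases. $137,750 + $25,000 + $5,750 = $168,500.
Net percentage adjustment: +60% +50% −20% = +90%. $168,500 × 1.9 = $320,150.
$320,150 is within the $875,000 maximum.
$320,150 is at or above the $7,000 minimum.

$320,150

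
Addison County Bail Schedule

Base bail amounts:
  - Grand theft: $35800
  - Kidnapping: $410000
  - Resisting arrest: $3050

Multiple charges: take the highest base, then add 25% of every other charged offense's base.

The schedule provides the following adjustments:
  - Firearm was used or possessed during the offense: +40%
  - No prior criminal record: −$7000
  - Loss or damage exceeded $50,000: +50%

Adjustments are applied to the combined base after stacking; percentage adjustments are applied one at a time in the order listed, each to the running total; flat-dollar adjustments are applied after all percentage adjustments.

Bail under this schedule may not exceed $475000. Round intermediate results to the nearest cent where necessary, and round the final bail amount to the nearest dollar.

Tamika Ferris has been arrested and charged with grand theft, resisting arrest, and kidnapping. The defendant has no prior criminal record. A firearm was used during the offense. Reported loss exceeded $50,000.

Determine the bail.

Base amounts from the schedule: grand theft $35800; resisting arrest $3050; kidnapping $410000.
Stacking rule: highest base plus 25% of each additional charge. Highest is kidnapping at $410000. Additional: $35800 × 25% = $8950; $3050 × 25% = $762.50. Combined base = $410000 + $9712.50 = $419712.50.
Firearm was used or possessed during the offense (+40%): $419712.50 × 1.4 = $587597.50.
Loss or damage exceeded $50,000 (+50%): $587597.50 × 1.5 = $881396.25.
No prior criminal record (−$7000 flat): $881396.25 − $7000 = $874396.25.
Result $874396.25 exceeds the maximum of $475000; bail is capped at $475000.

$475000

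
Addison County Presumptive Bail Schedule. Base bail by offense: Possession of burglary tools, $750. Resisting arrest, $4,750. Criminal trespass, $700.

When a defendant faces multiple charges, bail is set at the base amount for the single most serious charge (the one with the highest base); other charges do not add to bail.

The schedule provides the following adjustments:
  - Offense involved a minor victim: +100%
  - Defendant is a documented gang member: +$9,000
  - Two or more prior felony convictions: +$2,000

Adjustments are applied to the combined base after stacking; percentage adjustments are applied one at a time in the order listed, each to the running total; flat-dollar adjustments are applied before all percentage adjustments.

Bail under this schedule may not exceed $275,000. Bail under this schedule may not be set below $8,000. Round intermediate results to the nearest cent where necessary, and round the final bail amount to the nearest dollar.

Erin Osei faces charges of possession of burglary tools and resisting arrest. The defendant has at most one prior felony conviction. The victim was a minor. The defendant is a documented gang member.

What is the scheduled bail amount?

$27,500

Base amounts from the schedule: possession of burglary tools $750; resisting arrest $4,750.
Stacking rule: use the highest base only. Highest is resisting arrest at $4,750. Combined base = $4,750.
Defendant is a documented gang member (+$9,000 flat): $4,750 + $9,000 = $13,750.
Offense involved a minor victim (+100%): $13,750 × 2 = $27,500.
$27,500 is within the $275,000 maximum.
$27,500 is at or above the $8,000 minimum.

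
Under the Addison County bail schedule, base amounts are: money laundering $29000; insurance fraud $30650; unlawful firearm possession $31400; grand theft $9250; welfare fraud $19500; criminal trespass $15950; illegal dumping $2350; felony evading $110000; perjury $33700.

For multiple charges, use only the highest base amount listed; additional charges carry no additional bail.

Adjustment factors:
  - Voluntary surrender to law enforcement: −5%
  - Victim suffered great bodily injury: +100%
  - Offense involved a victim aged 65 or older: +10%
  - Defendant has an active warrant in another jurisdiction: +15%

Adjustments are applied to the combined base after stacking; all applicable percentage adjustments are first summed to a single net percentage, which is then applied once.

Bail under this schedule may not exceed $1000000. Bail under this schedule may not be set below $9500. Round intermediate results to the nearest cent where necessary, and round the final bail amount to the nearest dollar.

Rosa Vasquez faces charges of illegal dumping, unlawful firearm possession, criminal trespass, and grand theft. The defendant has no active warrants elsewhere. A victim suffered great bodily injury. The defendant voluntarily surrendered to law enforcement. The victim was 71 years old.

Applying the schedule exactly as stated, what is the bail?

$64370

Base amounts from the schedule: illegal dumping $2350; unlawful firearm possession $31400; criminal trespass $15950; grand theft $9250.
Stacking rule: use the highest base only. Highest is unlawful firearm possession at $31400. Combined base = $31400.
Net percentage adjustment: −5% +100% +10% = +105%. $31400 × 2.05 = $64370.
$64370 is within the $1000000 maximum.
$64370 is at or above the $9500 minimum.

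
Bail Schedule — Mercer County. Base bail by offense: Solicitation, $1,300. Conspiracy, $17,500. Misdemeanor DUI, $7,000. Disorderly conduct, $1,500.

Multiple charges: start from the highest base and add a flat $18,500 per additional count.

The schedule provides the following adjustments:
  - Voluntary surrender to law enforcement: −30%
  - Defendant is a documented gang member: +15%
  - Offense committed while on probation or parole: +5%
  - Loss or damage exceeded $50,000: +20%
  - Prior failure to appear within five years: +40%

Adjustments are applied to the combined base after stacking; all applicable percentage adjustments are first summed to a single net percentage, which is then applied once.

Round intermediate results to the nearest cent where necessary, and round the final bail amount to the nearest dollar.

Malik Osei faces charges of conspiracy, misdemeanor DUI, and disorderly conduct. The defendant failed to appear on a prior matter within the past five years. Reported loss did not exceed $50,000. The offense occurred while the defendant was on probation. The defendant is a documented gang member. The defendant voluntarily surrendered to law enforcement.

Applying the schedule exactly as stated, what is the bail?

$70,850

Base amounts from the schedule: conspiracy $17,500; misdemeanor DUI $7,000; disorderly conduct $1,500.
Stacking rule: highest base plus $18,500 per additional charge. Highest is conspiracy at $17,500; 2 additional charges → +$37,000. Combined base = $54,500.
Net percentage adjustment: −30% +15% +5% +40% = +30%. $54,500 × 1.3 = $70,850.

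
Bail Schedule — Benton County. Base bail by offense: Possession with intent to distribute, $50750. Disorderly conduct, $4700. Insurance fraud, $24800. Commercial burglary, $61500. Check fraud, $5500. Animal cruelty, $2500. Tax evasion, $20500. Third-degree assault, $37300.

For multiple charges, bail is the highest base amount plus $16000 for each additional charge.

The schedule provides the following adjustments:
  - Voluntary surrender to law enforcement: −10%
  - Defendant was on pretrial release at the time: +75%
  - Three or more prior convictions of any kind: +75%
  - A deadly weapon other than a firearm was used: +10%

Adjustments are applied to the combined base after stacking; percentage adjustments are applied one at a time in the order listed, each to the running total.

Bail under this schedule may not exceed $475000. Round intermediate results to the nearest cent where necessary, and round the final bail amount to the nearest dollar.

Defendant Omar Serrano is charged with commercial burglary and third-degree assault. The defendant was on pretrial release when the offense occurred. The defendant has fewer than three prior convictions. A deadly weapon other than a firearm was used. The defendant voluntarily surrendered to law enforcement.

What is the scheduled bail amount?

$134269

Base amounts from the schedule: commercial burglary $61500; third-degree assault $37300.
Stacking rule: highest base plus $16000 per additional charge. Highest is commercial burglary at $61500; 1 additional charge → +$16000. Combined base = $77500.
Voluntary surrender to law enforcement (−10%): $77500 × 0.9 = $69750.
Defendant was on pretrial release at the time (+75%): $69750 × 1.75 = $122062.50.
A deadly weapon other than a firearm was used (+10%): $122062.50 × 1.1 = $134268.75.
$134268.75 is within the $475000 maximum.
Rounded to the nearest dollar: $134269.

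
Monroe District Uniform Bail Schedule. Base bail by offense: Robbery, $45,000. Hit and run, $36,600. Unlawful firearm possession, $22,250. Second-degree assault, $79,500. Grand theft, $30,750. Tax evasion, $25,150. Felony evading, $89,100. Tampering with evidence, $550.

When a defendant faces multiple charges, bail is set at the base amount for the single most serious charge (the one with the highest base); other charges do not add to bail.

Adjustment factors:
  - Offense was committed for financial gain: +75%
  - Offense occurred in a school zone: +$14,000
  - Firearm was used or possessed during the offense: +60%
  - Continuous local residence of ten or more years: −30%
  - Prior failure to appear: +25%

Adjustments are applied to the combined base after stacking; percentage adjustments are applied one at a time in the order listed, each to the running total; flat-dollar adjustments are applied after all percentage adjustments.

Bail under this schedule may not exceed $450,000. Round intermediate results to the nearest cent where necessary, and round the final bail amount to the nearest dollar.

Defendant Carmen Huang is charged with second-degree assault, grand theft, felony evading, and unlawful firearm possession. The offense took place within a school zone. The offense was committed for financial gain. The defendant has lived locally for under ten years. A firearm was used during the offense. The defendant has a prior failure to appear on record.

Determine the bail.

Base amounts from the schedule: second-degree assault $79,500; grand theft $30,750; felony evading $89,100; unlawful firearm possession $22,250.
Stacking rule: use the highest base only. Highest is felony evading at $89,100. Combined base = $89,100.
Offense was committed for financial gain (+75%): $89,100 × 1.75 = $155,925.
Firearm was used or possessed during the offense (+60%): $155,925 × 1.6 = $249,480.
Prior failure to appear (+25%): $249,480 × 1.25 = $311,850.
Offense occurred in a school zone (+$14,000 flat): $311,850 + $14,000 = $325,850.
$325,850 is within the $450,000 maximum.

$325,850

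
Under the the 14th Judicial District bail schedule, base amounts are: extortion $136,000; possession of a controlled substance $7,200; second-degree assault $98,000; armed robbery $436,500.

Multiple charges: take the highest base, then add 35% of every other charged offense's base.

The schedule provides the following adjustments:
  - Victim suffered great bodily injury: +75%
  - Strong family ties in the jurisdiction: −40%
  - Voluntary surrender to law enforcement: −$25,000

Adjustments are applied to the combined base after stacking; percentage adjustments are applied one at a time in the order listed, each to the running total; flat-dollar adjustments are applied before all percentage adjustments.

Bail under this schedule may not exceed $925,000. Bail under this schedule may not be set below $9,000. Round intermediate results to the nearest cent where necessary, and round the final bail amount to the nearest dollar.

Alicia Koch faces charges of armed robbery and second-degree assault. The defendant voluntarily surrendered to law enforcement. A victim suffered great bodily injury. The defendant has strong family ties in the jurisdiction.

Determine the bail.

$468,090

Base amounts from the schedule: armed robbery $436,500; second-degree assault $98,000.
Stacking rule: highest base plus 35% of each additional charge. Highest is armed robbery at $436,500. Additional: $98,000 × 35% = $34,300. Combined base = $436,500 + $34,300 = $470,800.
Voluntary surrender to law enforcement (−$25,000 flat): $470,800 − $25,000 = $445,800.
Victim suffered great bodily injury (+75%): $445,800 × 1.75 = $780,150.
Strong family ties in the jurisdiction (−40%): $780,150 × 0.6 = $468,090.
$468,090 is within the $925,000 maximum.
$468,090 is at or above the $9,000 minimum.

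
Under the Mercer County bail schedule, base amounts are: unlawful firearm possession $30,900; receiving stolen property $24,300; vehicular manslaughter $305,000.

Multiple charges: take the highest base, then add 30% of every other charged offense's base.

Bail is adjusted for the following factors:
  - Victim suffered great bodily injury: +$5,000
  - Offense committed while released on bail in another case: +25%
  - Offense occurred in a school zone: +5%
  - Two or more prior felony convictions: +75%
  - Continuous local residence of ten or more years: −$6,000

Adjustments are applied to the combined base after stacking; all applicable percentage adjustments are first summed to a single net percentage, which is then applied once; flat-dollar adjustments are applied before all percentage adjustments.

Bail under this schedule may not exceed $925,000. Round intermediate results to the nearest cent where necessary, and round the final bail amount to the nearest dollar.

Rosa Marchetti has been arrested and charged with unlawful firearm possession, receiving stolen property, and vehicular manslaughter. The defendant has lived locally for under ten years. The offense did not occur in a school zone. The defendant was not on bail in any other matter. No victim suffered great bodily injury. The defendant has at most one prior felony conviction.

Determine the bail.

$321,560

Base amounts from the schedule: unlawful firearm possession $30,900; receiving stolen property $24,300; vehicular manslaughter $305,000.
Stacking rule: highest base plus 30% of each additional charge. Highest is vehicular manslaughter at $305,000. Additional: $30,900 × 30% = $9,270; $24,300 × 30% = $7,290. Combined base = $305,000 + $16,560 = $321,560.
No adjustment factors apply to this defendant.
$321,560 is within the $925,000 maximum.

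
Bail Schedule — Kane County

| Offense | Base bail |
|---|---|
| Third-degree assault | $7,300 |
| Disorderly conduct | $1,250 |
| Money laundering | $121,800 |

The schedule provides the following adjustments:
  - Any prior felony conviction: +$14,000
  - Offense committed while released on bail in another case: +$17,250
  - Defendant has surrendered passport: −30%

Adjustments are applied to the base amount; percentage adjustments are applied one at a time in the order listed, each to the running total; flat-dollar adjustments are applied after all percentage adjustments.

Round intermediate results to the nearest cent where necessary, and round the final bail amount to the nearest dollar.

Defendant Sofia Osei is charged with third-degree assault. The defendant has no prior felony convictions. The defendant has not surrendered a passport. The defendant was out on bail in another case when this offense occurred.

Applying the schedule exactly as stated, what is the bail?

Base amounts from the schedule: third-degree assault $7,300.
Single charge. Combined base = $7,300.
Offense committed while released on bail in another case (+$17,250 flat): $7,300 + $17,250 = $24,550.

$24,550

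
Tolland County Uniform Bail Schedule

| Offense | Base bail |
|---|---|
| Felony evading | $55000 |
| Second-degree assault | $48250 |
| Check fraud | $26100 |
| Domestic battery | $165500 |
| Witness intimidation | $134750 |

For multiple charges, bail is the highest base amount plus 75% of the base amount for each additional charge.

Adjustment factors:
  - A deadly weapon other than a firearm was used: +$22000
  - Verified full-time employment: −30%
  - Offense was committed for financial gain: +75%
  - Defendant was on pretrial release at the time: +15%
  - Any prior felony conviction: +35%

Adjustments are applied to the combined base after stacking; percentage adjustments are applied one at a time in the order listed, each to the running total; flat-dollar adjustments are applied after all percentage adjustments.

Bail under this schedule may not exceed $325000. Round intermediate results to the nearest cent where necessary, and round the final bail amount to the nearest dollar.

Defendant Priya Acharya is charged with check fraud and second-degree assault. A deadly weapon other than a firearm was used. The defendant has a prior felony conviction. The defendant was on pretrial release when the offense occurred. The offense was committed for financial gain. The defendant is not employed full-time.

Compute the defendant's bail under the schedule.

Base amounts from the schedule: check fraud $26100; second-degree assault $48250.
Stacking rule: highest base plus 75% of each additional charge. Highest is second-degree assault at $48250. Additional: $26100 × 75% = $19575. Combined base = $48250 + $19575 = $67825.
Offense was committed for financial gain (+75%): $67825 × 1.75 = $118693.75.
Defendant was on pretrial release at the time (+15%): $118693.75 × 1.15 = $136497.81.
Any prior felony conviction (+35%): $136497.81 × 1.35 = $184272.04.
A deadly weapon other than a firearm was used (+$22000 flat): $184272.04 + $22000 = $206272.04.
$206272.04 is within the $325000 maximum.
Rounded to the nearest dollar: $206272.

$206272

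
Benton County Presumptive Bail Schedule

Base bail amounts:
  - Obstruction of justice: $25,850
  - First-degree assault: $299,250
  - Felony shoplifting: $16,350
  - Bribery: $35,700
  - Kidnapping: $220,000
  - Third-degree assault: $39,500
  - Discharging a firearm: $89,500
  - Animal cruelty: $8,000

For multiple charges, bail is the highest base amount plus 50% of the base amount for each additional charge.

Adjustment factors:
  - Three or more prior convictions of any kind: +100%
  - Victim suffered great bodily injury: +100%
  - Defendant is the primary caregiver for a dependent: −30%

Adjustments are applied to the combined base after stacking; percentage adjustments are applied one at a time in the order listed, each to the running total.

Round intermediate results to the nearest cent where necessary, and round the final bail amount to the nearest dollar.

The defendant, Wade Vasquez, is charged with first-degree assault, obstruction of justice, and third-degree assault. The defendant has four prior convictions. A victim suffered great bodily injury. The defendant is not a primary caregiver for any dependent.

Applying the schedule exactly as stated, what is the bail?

Base amounts from the schedule: first-degree assault $299,250; obstruction of justice $25,850; third-degree assault $39,500.
Stacking rule: highest base plus 50% of each additional charge. Highest is first-degree assault at $299,250. Additional: $25,850 × 50% = $12,925; $39,500 × 50% = $19,750. Combined base = $299,250 + $32,675 = $331,925.
Three or more prior convictions of any kind (+100%): $331,925 × 2 = $663,850.
Victim suffered great bodily injury (+100%): $663,850 × 2 = $1,327,700.

$1,327,700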